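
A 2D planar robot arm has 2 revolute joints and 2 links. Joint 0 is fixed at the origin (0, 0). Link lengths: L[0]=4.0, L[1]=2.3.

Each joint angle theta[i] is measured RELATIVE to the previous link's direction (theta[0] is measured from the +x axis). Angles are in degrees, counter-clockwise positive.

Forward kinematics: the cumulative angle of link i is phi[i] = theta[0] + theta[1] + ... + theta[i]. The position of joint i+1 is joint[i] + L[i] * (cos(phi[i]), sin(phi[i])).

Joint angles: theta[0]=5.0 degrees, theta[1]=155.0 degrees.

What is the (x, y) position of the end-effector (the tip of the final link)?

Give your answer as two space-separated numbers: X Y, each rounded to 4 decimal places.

joint[0] = (0.0000, 0.0000)  (base)
link 0: phi[0] = 5 = 5 deg
  cos(5 deg) = 0.9962, sin(5 deg) = 0.0872
  joint[1] = (0.0000, 0.0000) + 4 * (0.9962, 0.0872) = (0.0000 + 3.9848, 0.0000 + 0.3486) = (3.9848, 0.3486)
link 1: phi[1] = 5 + 155 = 160 deg
  cos(160 deg) = -0.9397, sin(160 deg) = 0.3420
  joint[2] = (3.9848, 0.3486) + 2.3 * (-0.9397, 0.3420) = (3.9848 + -2.1613, 0.3486 + 0.7866) = (1.8235, 1.1353)
End effector: (1.8235, 1.1353)

Answer: 1.8235 1.1353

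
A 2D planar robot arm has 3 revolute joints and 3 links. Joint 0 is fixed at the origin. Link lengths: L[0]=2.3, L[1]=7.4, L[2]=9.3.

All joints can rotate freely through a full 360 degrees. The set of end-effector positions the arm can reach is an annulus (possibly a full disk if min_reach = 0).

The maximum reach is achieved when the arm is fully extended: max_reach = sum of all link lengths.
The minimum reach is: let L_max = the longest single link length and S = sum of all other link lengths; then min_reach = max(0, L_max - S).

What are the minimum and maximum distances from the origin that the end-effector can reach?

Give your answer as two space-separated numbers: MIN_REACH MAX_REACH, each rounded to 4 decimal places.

Answer: 0.0000 19.0000

Derivation:
Link lengths: [2.3, 7.4, 9.3]
max_reach = 2.3 + 7.4 + 9.3 = 19
L_max = max([2.3, 7.4, 9.3]) = 9.3
S (sum of others) = 19 - 9.3 = 9.7
min_reach = max(0, 9.3 - 9.7) = max(0, -0.4) = 0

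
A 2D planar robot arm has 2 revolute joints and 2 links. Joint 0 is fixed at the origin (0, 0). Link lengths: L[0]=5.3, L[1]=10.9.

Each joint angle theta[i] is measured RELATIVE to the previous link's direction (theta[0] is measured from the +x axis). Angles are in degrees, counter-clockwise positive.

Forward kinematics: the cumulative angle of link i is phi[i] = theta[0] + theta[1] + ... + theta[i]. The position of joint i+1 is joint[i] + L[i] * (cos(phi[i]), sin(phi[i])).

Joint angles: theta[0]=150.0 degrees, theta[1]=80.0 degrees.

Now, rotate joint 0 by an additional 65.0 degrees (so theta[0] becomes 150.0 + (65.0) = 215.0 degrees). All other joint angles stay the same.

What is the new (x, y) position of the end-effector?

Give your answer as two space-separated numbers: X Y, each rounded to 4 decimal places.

Answer: 0.2650 -12.9187

Derivation:
joint[0] = (0.0000, 0.0000)  (base)
link 0: phi[0] = 215 = 215 deg
  cos(215 deg) = -0.8192, sin(215 deg) = -0.5736
  joint[1] = (0.0000, 0.0000) + 5.3 * (-0.8192, -0.5736) = (0.0000 + -4.3415, 0.0000 + -3.0400) = (-4.3415, -3.0400)
link 1: phi[1] = 215 + 80 = 295 deg
  cos(295 deg) = 0.4226, sin(295 deg) = -0.9063
  joint[2] = (-4.3415, -3.0400) + 10.9 * (0.4226, -0.9063) = (-4.3415 + 4.6065, -3.0400 + -9.8788) = (0.2650, -12.9187)
End effector: (0.2650, -12.9187)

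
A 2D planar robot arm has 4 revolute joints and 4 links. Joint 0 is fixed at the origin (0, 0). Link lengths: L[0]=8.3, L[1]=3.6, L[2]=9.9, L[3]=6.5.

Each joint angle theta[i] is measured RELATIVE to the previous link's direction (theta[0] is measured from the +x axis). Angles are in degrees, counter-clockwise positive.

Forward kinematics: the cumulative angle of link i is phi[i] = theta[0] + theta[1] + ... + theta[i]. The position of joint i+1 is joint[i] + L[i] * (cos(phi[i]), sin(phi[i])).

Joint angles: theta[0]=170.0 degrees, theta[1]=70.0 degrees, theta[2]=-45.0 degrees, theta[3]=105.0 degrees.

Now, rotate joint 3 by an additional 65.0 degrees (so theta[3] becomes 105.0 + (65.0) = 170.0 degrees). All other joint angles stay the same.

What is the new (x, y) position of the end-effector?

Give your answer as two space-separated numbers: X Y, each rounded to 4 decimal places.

joint[0] = (0.0000, 0.0000)  (base)
link 0: phi[0] = 170 = 170 deg
  cos(170 deg) = -0.9848, sin(170 deg) = 0.1736
  joint[1] = (0.0000, 0.0000) + 8.3 * (-0.9848, 0.1736) = (0.0000 + -8.1739, 0.0000 + 1.4413) = (-8.1739, 1.4413)
link 1: phi[1] = 170 + 70 = 240 deg
  cos(240 deg) = -0.5000, sin(240 deg) = -0.8660
  joint[2] = (-8.1739, 1.4413) + 3.6 * (-0.5000, -0.8660) = (-8.1739 + -1.8000, 1.4413 + -3.1177) = (-9.9739, -1.6764)
link 2: phi[2] = 170 + 70 + -45 = 195 deg
  cos(195 deg) = -0.9659, sin(195 deg) = -0.2588
  joint[3] = (-9.9739, -1.6764) + 9.9 * (-0.9659, -0.2588) = (-9.9739 + -9.5627, -1.6764 + -2.5623) = (-19.5366, -4.2387)
link 3: phi[3] = 170 + 70 + -45 + 170 = 365 deg
  cos(365 deg) = 0.9962, sin(365 deg) = 0.0872
  joint[4] = (-19.5366, -4.2387) + 6.5 * (0.9962, 0.0872) = (-19.5366 + 6.4753, -4.2387 + 0.5665) = (-13.0613, -3.6722)
End effector: (-13.0613, -3.6722)

Answer: -13.0613 -3.6722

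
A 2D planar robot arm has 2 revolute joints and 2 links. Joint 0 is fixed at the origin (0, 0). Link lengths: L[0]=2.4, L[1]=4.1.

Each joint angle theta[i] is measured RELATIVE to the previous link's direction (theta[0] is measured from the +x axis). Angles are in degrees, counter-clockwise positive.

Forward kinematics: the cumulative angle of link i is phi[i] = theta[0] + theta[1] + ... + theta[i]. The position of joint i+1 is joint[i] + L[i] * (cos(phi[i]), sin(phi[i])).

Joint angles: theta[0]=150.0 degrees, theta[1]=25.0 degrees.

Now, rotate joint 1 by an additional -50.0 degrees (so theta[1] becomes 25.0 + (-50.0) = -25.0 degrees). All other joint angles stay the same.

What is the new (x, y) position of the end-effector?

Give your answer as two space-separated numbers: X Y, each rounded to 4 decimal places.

joint[0] = (0.0000, 0.0000)  (base)
link 0: phi[0] = 150 = 150 deg
  cos(150 deg) = -0.8660, sin(150 deg) = 0.5000
  joint[1] = (0.0000, 0.0000) + 2.4 * (-0.8660, 0.5000) = (0.0000 + -2.0785, 0.0000 + 1.2000) = (-2.0785, 1.2000)
link 1: phi[1] = 150 + -25 = 125 deg
  cos(125 deg) = -0.5736, sin(125 deg) = 0.8192
  joint[2] = (-2.0785, 1.2000) + 4.1 * (-0.5736, 0.8192) = (-2.0785 + -2.3517, 1.2000 + 3.3585) = (-4.4301, 4.5585)
End effector: (-4.4301, 4.5585)

Answer: -4.4301 4.5585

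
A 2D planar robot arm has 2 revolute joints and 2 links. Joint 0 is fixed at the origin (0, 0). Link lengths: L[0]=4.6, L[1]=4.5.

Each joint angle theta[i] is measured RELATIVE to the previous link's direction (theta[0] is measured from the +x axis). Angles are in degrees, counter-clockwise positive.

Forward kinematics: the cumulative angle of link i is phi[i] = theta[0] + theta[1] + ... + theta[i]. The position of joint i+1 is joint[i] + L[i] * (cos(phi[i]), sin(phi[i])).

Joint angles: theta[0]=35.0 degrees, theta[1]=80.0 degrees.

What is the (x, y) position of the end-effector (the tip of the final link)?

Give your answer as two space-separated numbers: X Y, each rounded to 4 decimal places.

Answer: 1.8663 6.7168

Derivation:
joint[0] = (0.0000, 0.0000)  (base)
link 0: phi[0] = 35 = 35 deg
  cos(35 deg) = 0.8192, sin(35 deg) = 0.5736
  joint[1] = (0.0000, 0.0000) + 4.6 * (0.8192, 0.5736) = (0.0000 + 3.7681, 0.0000 + 2.6385) = (3.7681, 2.6385)
link 1: phi[1] = 35 + 80 = 115 deg
  cos(115 deg) = -0.4226, sin(115 deg) = 0.9063
  joint[2] = (3.7681, 2.6385) + 4.5 * (-0.4226, 0.9063) = (3.7681 + -1.9018, 2.6385 + 4.0784) = (1.8663, 6.7168)
End effector: (1.8663, 6.7168)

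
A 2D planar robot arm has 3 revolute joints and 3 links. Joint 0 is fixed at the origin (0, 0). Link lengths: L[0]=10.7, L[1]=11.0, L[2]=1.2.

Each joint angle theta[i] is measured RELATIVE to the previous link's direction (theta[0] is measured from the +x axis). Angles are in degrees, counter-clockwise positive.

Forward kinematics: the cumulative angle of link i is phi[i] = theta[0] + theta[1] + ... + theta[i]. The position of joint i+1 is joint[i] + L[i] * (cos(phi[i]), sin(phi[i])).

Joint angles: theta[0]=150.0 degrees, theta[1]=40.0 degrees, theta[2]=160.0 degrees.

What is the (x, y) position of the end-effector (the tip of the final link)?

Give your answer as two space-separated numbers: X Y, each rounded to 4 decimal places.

Answer: -18.9176 3.2315

Derivation:
joint[0] = (0.0000, 0.0000)  (base)
link 0: phi[0] = 150 = 150 deg
  cos(150 deg) = -0.8660, sin(150 deg) = 0.5000
  joint[1] = (0.0000, 0.0000) + 10.7 * (-0.8660, 0.5000) = (0.0000 + -9.2665, 0.0000 + 5.3500) = (-9.2665, 5.3500)
link 1: phi[1] = 150 + 40 = 190 deg
  cos(190 deg) = -0.9848, sin(190 deg) = -0.1736
  joint[2] = (-9.2665, 5.3500) + 11 * (-0.9848, -0.1736) = (-9.2665 + -10.8329, 5.3500 + -1.9101) = (-20.0994, 3.4399)
link 2: phi[2] = 150 + 40 + 160 = 350 deg
  cos(350 deg) = 0.9848, sin(350 deg) = -0.1736
  joint[3] = (-20.0994, 3.4399) + 1.2 * (0.9848, -0.1736) = (-20.0994 + 1.1818, 3.4399 + -0.2084) = (-18.9176, 3.2315)
End effector: (-18.9176, 3.2315)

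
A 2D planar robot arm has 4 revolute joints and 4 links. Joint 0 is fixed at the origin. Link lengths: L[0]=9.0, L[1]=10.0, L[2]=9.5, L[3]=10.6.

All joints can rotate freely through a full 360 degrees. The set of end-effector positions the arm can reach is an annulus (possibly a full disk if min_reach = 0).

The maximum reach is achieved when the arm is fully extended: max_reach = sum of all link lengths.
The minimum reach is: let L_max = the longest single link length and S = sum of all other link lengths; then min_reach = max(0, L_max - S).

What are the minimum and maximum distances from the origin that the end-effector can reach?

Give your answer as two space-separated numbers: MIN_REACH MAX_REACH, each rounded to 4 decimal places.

Answer: 0.0000 39.1000

Derivation:
Link lengths: [9.0, 10.0, 9.5, 10.6]
max_reach = 9 + 10 + 9.5 + 10.6 = 39.1
L_max = max([9.0, 10.0, 9.5, 10.6]) = 10.6
S (sum of others) = 39.1 - 10.6 = 28.5
min_reach = max(0, 10.6 - 28.5) = max(0, -17.9) = 0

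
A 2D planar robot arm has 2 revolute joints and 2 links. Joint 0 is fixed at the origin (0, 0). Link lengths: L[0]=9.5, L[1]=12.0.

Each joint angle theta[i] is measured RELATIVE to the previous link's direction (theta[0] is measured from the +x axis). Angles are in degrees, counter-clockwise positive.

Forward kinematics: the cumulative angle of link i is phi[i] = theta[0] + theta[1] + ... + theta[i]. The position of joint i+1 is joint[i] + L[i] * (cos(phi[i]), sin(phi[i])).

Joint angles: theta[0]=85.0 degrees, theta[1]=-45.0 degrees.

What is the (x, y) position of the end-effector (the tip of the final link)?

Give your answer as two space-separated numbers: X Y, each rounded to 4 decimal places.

joint[0] = (0.0000, 0.0000)  (base)
link 0: phi[0] = 85 = 85 deg
  cos(85 deg) = 0.0872, sin(85 deg) = 0.9962
  joint[1] = (0.0000, 0.0000) + 9.5 * (0.0872, 0.9962) = (0.0000 + 0.8280, 0.0000 + 9.4638) = (0.8280, 9.4638)
link 1: phi[1] = 85 + -45 = 40 deg
  cos(40 deg) = 0.7660, sin(40 deg) = 0.6428
  joint[2] = (0.8280, 9.4638) + 12 * (0.7660, 0.6428) = (0.8280 + 9.1925, 9.4638 + 7.7135) = (10.0205, 17.1773)
End effector: (10.0205, 17.1773)

Answer: 10.0205 17.1773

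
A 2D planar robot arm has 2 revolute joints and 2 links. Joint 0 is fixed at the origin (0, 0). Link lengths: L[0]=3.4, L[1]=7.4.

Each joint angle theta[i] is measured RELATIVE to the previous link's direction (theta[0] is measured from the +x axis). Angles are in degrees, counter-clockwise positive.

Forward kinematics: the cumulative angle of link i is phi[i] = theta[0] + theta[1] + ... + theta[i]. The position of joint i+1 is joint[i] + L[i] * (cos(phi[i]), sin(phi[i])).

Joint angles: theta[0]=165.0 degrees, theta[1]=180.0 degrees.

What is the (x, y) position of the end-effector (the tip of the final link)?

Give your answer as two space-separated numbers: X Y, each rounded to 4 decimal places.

joint[0] = (0.0000, 0.0000)  (base)
link 0: phi[0] = 165 = 165 deg
  cos(165 deg) = -0.9659, sin(165 deg) = 0.2588
  joint[1] = (0.0000, 0.0000) + 3.4 * (-0.9659, 0.2588) = (0.0000 + -3.2841, 0.0000 + 0.8800) = (-3.2841, 0.8800)
link 1: phi[1] = 165 + 180 = 345 deg
  cos(345 deg) = 0.9659, sin(345 deg) = -0.2588
  joint[2] = (-3.2841, 0.8800) + 7.4 * (0.9659, -0.2588) = (-3.2841 + 7.1479, 0.8800 + -1.9153) = (3.8637, -1.0353)
End effector: (3.8637, -1.0353)

Answer: 3.8637 -1.0353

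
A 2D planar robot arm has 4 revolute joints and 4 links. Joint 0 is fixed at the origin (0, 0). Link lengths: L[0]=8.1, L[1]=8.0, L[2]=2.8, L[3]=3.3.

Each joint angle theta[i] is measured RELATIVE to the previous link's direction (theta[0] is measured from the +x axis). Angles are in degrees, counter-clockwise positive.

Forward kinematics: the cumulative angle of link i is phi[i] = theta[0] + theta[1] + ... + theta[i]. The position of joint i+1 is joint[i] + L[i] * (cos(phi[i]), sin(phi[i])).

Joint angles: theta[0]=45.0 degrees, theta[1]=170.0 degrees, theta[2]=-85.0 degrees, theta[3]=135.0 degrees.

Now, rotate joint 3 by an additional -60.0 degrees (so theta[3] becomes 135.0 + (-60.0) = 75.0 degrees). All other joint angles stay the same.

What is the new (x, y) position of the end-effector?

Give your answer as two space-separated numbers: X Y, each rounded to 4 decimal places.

Answer: -5.6163 1.8892

Derivation:
joint[0] = (0.0000, 0.0000)  (base)
link 0: phi[0] = 45 = 45 deg
  cos(45 deg) = 0.7071, sin(45 deg) = 0.7071
  joint[1] = (0.0000, 0.0000) + 8.1 * (0.7071, 0.7071) = (0.0000 + 5.7276, 0.0000 + 5.7276) = (5.7276, 5.7276)
link 1: phi[1] = 45 + 170 = 215 deg
  cos(215 deg) = -0.8192, sin(215 deg) = -0.5736
  joint[2] = (5.7276, 5.7276) + 8 * (-0.8192, -0.5736) = (5.7276 + -6.5532, 5.7276 + -4.5886) = (-0.8257, 1.1390)
link 2: phi[2] = 45 + 170 + -85 = 130 deg
  cos(130 deg) = -0.6428, sin(130 deg) = 0.7660
  joint[3] = (-0.8257, 1.1390) + 2.8 * (-0.6428, 0.7660) = (-0.8257 + -1.7998, 1.1390 + 2.1449) = (-2.6255, 3.2839)
link 3: phi[3] = 45 + 170 + -85 + 75 = 205 deg
  cos(205 deg) = -0.9063, sin(205 deg) = -0.4226
  joint[4] = (-2.6255, 3.2839) + 3.3 * (-0.9063, -0.4226) = (-2.6255 + -2.9908, 3.2839 + -1.3946) = (-5.6163, 1.8892)
End effector: (-5.6163, 1.8892)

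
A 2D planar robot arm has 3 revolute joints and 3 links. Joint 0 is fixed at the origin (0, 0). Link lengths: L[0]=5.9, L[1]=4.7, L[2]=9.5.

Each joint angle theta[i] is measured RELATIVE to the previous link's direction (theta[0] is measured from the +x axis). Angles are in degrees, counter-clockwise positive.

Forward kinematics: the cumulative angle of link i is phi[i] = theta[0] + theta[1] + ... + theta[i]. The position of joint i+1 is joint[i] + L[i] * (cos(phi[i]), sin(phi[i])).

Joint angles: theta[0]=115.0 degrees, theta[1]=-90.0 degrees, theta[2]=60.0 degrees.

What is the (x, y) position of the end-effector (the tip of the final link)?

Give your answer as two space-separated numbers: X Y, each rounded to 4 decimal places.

joint[0] = (0.0000, 0.0000)  (base)
link 0: phi[0] = 115 = 115 deg
  cos(115 deg) = -0.4226, sin(115 deg) = 0.9063
  joint[1] = (0.0000, 0.0000) + 5.9 * (-0.4226, 0.9063) = (0.0000 + -2.4934, 0.0000 + 5.3472) = (-2.4934, 5.3472)
link 1: phi[1] = 115 + -90 = 25 deg
  cos(25 deg) = 0.9063, sin(25 deg) = 0.4226
  joint[2] = (-2.4934, 5.3472) + 4.7 * (0.9063, 0.4226) = (-2.4934 + 4.2596, 5.3472 + 1.9863) = (1.7662, 7.3335)
link 2: phi[2] = 115 + -90 + 60 = 85 deg
  cos(85 deg) = 0.0872, sin(85 deg) = 0.9962
  joint[3] = (1.7662, 7.3335) + 9.5 * (0.0872, 0.9962) = (1.7662 + 0.8280, 7.3335 + 9.4638) = (2.5942, 16.7974)
End effector: (2.5942, 16.7974)

Answer: 2.5942 16.7974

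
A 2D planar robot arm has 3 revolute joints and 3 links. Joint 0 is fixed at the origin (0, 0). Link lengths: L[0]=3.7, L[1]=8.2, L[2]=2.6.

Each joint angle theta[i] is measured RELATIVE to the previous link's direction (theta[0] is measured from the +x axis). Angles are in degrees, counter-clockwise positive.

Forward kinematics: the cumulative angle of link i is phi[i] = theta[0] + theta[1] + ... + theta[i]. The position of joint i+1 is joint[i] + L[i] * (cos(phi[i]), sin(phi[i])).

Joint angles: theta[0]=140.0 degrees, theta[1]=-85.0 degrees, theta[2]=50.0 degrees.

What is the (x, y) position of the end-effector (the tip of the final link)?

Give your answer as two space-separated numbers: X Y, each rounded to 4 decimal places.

joint[0] = (0.0000, 0.0000)  (base)
link 0: phi[0] = 140 = 140 deg
  cos(140 deg) = -0.7660, sin(140 deg) = 0.6428
  joint[1] = (0.0000, 0.0000) + 3.7 * (-0.7660, 0.6428) = (0.0000 + -2.8344, 0.0000 + 2.3783) = (-2.8344, 2.3783)
link 1: phi[1] = 140 + -85 = 55 deg
  cos(55 deg) = 0.5736, sin(55 deg) = 0.8192
  joint[2] = (-2.8344, 2.3783) + 8.2 * (0.5736, 0.8192) = (-2.8344 + 4.7033, 2.3783 + 6.7170) = (1.8690, 9.0954)
link 2: phi[2] = 140 + -85 + 50 = 105 deg
  cos(105 deg) = -0.2588, sin(105 deg) = 0.9659
  joint[3] = (1.8690, 9.0954) + 2.6 * (-0.2588, 0.9659) = (1.8690 + -0.6729, 9.0954 + 2.5114) = (1.1960, 11.6068)
End effector: (1.1960, 11.6068)

Answer: 1.1960 11.6068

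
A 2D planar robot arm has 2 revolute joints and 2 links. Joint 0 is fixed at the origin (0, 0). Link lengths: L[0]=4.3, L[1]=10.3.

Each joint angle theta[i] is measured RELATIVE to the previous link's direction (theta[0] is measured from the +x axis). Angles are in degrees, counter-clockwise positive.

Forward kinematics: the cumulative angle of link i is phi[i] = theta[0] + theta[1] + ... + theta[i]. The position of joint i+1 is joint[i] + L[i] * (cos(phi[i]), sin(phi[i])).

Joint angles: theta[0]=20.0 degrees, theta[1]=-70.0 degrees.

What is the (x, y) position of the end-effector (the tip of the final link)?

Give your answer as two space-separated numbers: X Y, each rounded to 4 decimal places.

joint[0] = (0.0000, 0.0000)  (base)
link 0: phi[0] = 20 = 20 deg
  cos(20 deg) = 0.9397, sin(20 deg) = 0.3420
  joint[1] = (0.0000, 0.0000) + 4.3 * (0.9397, 0.3420) = (0.0000 + 4.0407, 0.0000 + 1.4707) = (4.0407, 1.4707)
link 1: phi[1] = 20 + -70 = -50 deg
  cos(-50 deg) = 0.6428, sin(-50 deg) = -0.7660
  joint[2] = (4.0407, 1.4707) + 10.3 * (0.6428, -0.7660) = (4.0407 + 6.6207, 1.4707 + -7.8903) = (10.6614, -6.4196)
End effector: (10.6614, -6.4196)

Answer: 10.6614 -6.4196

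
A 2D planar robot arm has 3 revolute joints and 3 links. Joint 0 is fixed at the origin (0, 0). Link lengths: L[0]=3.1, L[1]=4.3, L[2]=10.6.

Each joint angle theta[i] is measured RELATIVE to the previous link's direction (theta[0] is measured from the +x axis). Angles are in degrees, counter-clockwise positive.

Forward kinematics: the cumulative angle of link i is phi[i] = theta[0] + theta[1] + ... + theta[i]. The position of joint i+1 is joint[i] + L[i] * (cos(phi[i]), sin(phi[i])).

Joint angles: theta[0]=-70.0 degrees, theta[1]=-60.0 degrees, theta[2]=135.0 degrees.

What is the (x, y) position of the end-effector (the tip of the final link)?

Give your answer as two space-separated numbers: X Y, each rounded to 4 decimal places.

Answer: 8.8559 -5.2832

Derivation:
joint[0] = (0.0000, 0.0000)  (base)
link 0: phi[0] = -70 = -70 deg
  cos(-70 deg) = 0.3420, sin(-70 deg) = -0.9397
  joint[1] = (0.0000, 0.0000) + 3.1 * (0.3420, -0.9397) = (0.0000 + 1.0603, 0.0000 + -2.9130) = (1.0603, -2.9130)
link 1: phi[1] = -70 + -60 = -130 deg
  cos(-130 deg) = -0.6428, sin(-130 deg) = -0.7660
  joint[2] = (1.0603, -2.9130) + 4.3 * (-0.6428, -0.7660) = (1.0603 + -2.7640, -2.9130 + -3.2940) = (-1.7037, -6.2070)
link 2: phi[2] = -70 + -60 + 135 = 5 deg
  cos(5 deg) = 0.9962, sin(5 deg) = 0.0872
  joint[3] = (-1.7037, -6.2070) + 10.6 * (0.9962, 0.0872) = (-1.7037 + 10.5597, -6.2070 + 0.9239) = (8.8559, -5.2832)
End effector: (8.8559, -5.2832)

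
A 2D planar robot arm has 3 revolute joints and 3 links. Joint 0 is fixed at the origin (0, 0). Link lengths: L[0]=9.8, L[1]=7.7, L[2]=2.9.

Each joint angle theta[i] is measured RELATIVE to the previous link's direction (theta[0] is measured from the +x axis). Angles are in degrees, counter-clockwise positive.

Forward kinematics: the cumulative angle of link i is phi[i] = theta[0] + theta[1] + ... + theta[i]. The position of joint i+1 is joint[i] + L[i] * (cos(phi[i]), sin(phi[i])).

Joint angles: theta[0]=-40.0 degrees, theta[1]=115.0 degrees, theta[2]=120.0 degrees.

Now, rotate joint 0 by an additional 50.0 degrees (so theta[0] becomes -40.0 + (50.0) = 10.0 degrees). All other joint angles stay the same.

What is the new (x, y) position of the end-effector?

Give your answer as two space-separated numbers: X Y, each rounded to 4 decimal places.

joint[0] = (0.0000, 0.0000)  (base)
link 0: phi[0] = 10 = 10 deg
  cos(10 deg) = 0.9848, sin(10 deg) = 0.1736
  joint[1] = (0.0000, 0.0000) + 9.8 * (0.9848, 0.1736) = (0.0000 + 9.6511, 0.0000 + 1.7018) = (9.6511, 1.7018)
link 1: phi[1] = 10 + 115 = 125 deg
  cos(125 deg) = -0.5736, sin(125 deg) = 0.8192
  joint[2] = (9.6511, 1.7018) + 7.7 * (-0.5736, 0.8192) = (9.6511 + -4.4165, 1.7018 + 6.3075) = (5.2346, 8.0092)
link 2: phi[2] = 10 + 115 + 120 = 245 deg
  cos(245 deg) = -0.4226, sin(245 deg) = -0.9063
  joint[3] = (5.2346, 8.0092) + 2.9 * (-0.4226, -0.9063) = (5.2346 + -1.2256, 8.0092 + -2.6283) = (4.0090, 5.3809)
End effector: (4.0090, 5.3809)

Answer: 4.0090 5.3809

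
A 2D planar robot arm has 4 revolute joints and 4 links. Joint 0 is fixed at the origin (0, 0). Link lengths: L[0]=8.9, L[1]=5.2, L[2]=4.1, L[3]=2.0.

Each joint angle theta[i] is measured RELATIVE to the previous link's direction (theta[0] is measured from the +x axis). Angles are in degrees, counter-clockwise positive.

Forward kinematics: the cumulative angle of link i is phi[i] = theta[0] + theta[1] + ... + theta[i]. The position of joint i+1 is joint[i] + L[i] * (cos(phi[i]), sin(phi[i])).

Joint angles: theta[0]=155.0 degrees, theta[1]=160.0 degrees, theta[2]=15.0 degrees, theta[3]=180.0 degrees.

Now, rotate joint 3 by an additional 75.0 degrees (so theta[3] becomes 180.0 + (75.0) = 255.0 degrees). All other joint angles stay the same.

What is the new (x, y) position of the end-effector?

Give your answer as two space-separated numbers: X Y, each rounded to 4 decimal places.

joint[0] = (0.0000, 0.0000)  (base)
link 0: phi[0] = 155 = 155 deg
  cos(155 deg) = -0.9063, sin(155 deg) = 0.4226
  joint[1] = (0.0000, 0.0000) + 8.9 * (-0.9063, 0.4226) = (0.0000 + -8.0661, 0.0000 + 3.7613) = (-8.0661, 3.7613)
link 1: phi[1] = 155 + 160 = 315 deg
  cos(315 deg) = 0.7071, sin(315 deg) = -0.7071
  joint[2] = (-8.0661, 3.7613) + 5.2 * (0.7071, -0.7071) = (-8.0661 + 3.6770, 3.7613 + -3.6770) = (-4.3892, 0.0843)
link 2: phi[2] = 155 + 160 + 15 = 330 deg
  cos(330 deg) = 0.8660, sin(330 deg) = -0.5000
  joint[3] = (-4.3892, 0.0843) + 4.1 * (0.8660, -0.5000) = (-4.3892 + 3.5507, 0.0843 + -2.0500) = (-0.8385, -1.9657)
link 3: phi[3] = 155 + 160 + 15 + 255 = 585 deg
  cos(585 deg) = -0.7071, sin(585 deg) = -0.7071
  joint[4] = (-0.8385, -1.9657) + 2 * (-0.7071, -0.7071) = (-0.8385 + -1.4142, -1.9657 + -1.4142) = (-2.2527, -3.3799)
End effector: (-2.2527, -3.3799)

Answer: -2.2527 -3.3799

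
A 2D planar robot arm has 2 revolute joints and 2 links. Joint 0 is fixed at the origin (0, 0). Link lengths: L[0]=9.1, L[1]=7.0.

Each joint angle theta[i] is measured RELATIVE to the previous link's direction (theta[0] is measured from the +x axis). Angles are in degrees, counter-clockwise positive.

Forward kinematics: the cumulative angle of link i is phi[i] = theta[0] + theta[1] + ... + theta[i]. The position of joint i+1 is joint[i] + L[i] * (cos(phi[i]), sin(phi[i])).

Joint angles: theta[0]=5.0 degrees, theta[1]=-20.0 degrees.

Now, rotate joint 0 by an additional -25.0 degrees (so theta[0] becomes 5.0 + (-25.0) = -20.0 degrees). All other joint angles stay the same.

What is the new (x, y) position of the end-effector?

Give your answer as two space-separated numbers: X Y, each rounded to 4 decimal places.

Answer: 13.9135 -7.6119

Derivation:
joint[0] = (0.0000, 0.0000)  (base)
link 0: phi[0] = -20 = -20 deg
  cos(-20 deg) = 0.9397, sin(-20 deg) = -0.3420
  joint[1] = (0.0000, 0.0000) + 9.1 * (0.9397, -0.3420) = (0.0000 + 8.5512, 0.0000 + -3.1124) = (8.5512, -3.1124)
link 1: phi[1] = -20 + -20 = -40 deg
  cos(-40 deg) = 0.7660, sin(-40 deg) = -0.6428
  joint[2] = (8.5512, -3.1124) + 7 * (0.7660, -0.6428) = (8.5512 + 5.3623, -3.1124 + -4.4995) = (13.9135, -7.6119)
End effector: (13.9135, -7.6119)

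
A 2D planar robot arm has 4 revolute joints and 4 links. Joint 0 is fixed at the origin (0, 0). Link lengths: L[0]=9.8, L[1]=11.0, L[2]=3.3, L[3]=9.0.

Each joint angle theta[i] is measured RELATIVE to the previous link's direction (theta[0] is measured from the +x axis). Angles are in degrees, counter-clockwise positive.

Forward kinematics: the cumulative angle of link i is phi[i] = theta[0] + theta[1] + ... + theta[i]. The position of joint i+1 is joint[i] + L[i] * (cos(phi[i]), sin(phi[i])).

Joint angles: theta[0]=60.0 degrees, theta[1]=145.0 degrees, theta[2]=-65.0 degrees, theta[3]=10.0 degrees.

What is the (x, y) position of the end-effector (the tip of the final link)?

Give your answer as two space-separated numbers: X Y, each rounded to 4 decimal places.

Answer: -15.3916 10.4594

Derivation:
joint[0] = (0.0000, 0.0000)  (base)
link 0: phi[0] = 60 = 60 deg
  cos(60 deg) = 0.5000, sin(60 deg) = 0.8660
  joint[1] = (0.0000, 0.0000) + 9.8 * (0.5000, 0.8660) = (0.0000 + 4.9000, 0.0000 + 8.4870) = (4.9000, 8.4870)
link 1: phi[1] = 60 + 145 = 205 deg
  cos(205 deg) = -0.9063, sin(205 deg) = -0.4226
  joint[2] = (4.9000, 8.4870) + 11 * (-0.9063, -0.4226) = (4.9000 + -9.9694, 8.4870 + -4.6488) = (-5.0694, 3.8382)
link 2: phi[2] = 60 + 145 + -65 = 140 deg
  cos(140 deg) = -0.7660, sin(140 deg) = 0.6428
  joint[3] = (-5.0694, 3.8382) + 3.3 * (-0.7660, 0.6428) = (-5.0694 + -2.5279, 3.8382 + 2.1212) = (-7.5973, 5.9594)
link 3: phi[3] = 60 + 145 + -65 + 10 = 150 deg
  cos(150 deg) = -0.8660, sin(150 deg) = 0.5000
  joint[4] = (-7.5973, 5.9594) + 9 * (-0.8660, 0.5000) = (-7.5973 + -7.7942, 5.9594 + 4.5000) = (-15.3916, 10.4594)
End effector: (-15.3916, 10.4594)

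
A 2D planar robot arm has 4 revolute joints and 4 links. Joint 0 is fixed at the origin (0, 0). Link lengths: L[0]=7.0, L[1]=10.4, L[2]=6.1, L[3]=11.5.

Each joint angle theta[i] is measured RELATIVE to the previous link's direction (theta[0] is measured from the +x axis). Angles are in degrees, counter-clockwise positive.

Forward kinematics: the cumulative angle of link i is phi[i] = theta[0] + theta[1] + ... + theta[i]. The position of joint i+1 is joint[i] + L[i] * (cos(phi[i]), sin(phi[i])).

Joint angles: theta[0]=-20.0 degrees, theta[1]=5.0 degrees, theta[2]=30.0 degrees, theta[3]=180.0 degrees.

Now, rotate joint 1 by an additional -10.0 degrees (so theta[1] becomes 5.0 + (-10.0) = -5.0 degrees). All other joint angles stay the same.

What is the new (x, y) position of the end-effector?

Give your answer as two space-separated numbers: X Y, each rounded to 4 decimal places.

joint[0] = (0.0000, 0.0000)  (base)
link 0: phi[0] = -20 = -20 deg
  cos(-20 deg) = 0.9397, sin(-20 deg) = -0.3420
  joint[1] = (0.0000, 0.0000) + 7 * (0.9397, -0.3420) = (0.0000 + 6.5778, 0.0000 + -2.3941) = (6.5778, -2.3941)
link 1: phi[1] = -20 + -5 = -25 deg
  cos(-25 deg) = 0.9063, sin(-25 deg) = -0.4226
  joint[2] = (6.5778, -2.3941) + 10.4 * (0.9063, -0.4226) = (6.5778 + 9.4256, -2.3941 + -4.3952) = (16.0034, -6.7894)
link 2: phi[2] = -20 + -5 + 30 = 5 deg
  cos(5 deg) = 0.9962, sin(5 deg) = 0.0872
  joint[3] = (16.0034, -6.7894) + 6.1 * (0.9962, 0.0872) = (16.0034 + 6.0768, -6.7894 + 0.5317) = (22.0802, -6.2577)
link 3: phi[3] = -20 + -5 + 30 + 180 = 185 deg
  cos(185 deg) = -0.9962, sin(185 deg) = -0.0872
  joint[4] = (22.0802, -6.2577) + 11.5 * (-0.9962, -0.0872) = (22.0802 + -11.4562, -6.2577 + -1.0023) = (10.6240, -7.2600)
End effector: (10.6240, -7.2600)

Answer: 10.6240 -7.2600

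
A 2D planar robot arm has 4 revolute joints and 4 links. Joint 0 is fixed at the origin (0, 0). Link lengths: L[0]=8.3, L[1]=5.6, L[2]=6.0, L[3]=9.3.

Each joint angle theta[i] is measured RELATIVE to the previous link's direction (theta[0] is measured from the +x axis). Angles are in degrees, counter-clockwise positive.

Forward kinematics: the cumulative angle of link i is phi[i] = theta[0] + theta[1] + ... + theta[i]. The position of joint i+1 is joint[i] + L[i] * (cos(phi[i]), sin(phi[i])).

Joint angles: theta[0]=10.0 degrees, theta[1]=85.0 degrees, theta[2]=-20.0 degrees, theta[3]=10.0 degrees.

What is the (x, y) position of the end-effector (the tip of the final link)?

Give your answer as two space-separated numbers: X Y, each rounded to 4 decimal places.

joint[0] = (0.0000, 0.0000)  (base)
link 0: phi[0] = 10 = 10 deg
  cos(10 deg) = 0.9848, sin(10 deg) = 0.1736
  joint[1] = (0.0000, 0.0000) + 8.3 * (0.9848, 0.1736) = (0.0000 + 8.1739, 0.0000 + 1.4413) = (8.1739, 1.4413)
link 1: phi[1] = 10 + 85 = 95 deg
  cos(95 deg) = -0.0872, sin(95 deg) = 0.9962
  joint[2] = (8.1739, 1.4413) + 5.6 * (-0.0872, 0.9962) = (8.1739 + -0.4881, 1.4413 + 5.5787) = (7.6858, 7.0200)
link 2: phi[2] = 10 + 85 + -20 = 75 deg
  cos(75 deg) = 0.2588, sin(75 deg) = 0.9659
  joint[3] = (7.6858, 7.0200) + 6 * (0.2588, 0.9659) = (7.6858 + 1.5529, 7.0200 + 5.7956) = (9.2387, 12.8155)
link 3: phi[3] = 10 + 85 + -20 + 10 = 85 deg
  cos(85 deg) = 0.0872, sin(85 deg) = 0.9962
  joint[4] = (9.2387, 12.8155) + 9.3 * (0.0872, 0.9962) = (9.2387 + 0.8105, 12.8155 + 9.2646) = (10.0493, 22.0801)
End effector: (10.0493, 22.0801)

Answer: 10.0493 22.0801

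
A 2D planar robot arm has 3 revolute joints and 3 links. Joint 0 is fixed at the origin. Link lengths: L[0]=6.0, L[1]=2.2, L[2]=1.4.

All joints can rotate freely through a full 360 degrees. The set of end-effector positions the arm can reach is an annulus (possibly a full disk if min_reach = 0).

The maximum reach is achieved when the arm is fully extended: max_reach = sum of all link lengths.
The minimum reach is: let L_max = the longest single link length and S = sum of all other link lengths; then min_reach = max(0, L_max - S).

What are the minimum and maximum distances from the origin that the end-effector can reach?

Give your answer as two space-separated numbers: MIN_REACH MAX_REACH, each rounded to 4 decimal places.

Link lengths: [6.0, 2.2, 1.4]
max_reach = 6 + 2.2 + 1.4 = 9.6
L_max = max([6.0, 2.2, 1.4]) = 6
S (sum of others) = 9.6 - 6 = 3.6
min_reach = max(0, 6 - 3.6) = max(0, 2.4) = 2.4

Answer: 2.4000 9.6000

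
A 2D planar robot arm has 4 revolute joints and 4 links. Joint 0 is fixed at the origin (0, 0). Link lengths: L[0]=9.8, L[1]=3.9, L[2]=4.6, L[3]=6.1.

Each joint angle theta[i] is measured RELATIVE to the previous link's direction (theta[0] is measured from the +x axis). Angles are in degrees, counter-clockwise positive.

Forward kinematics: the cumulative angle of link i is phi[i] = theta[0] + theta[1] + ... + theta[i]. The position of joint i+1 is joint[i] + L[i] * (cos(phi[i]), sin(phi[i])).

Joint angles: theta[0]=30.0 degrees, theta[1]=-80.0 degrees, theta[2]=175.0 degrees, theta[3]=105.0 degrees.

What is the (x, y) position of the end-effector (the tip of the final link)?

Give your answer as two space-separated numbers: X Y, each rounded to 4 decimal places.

Answer: 4.4345 1.0077

Derivation:
joint[0] = (0.0000, 0.0000)  (base)
link 0: phi[0] = 30 = 30 deg
  cos(30 deg) = 0.8660, sin(30 deg) = 0.5000
  joint[1] = (0.0000, 0.0000) + 9.8 * (0.8660, 0.5000) = (0.0000 + 8.4870, 0.0000 + 4.9000) = (8.4870, 4.9000)
link 1: phi[1] = 30 + -80 = -50 deg
  cos(-50 deg) = 0.6428, sin(-50 deg) = -0.7660
  joint[2] = (8.4870, 4.9000) + 3.9 * (0.6428, -0.7660) = (8.4870 + 2.5069, 4.9000 + -2.9876) = (10.9939, 1.9124)
link 2: phi[2] = 30 + -80 + 175 = 125 deg
  cos(125 deg) = -0.5736, sin(125 deg) = 0.8192
  joint[3] = (10.9939, 1.9124) + 4.6 * (-0.5736, 0.8192) = (10.9939 + -2.6385, 1.9124 + 3.7681) = (8.3555, 5.6805)
link 3: phi[3] = 30 + -80 + 175 + 105 = 230 deg
  cos(230 deg) = -0.6428, sin(230 deg) = -0.7660
  joint[4] = (8.3555, 5.6805) + 6.1 * (-0.6428, -0.7660) = (8.3555 + -3.9210, 5.6805 + -4.6729) = (4.4345, 1.0077)
End effector: (4.4345, 1.0077)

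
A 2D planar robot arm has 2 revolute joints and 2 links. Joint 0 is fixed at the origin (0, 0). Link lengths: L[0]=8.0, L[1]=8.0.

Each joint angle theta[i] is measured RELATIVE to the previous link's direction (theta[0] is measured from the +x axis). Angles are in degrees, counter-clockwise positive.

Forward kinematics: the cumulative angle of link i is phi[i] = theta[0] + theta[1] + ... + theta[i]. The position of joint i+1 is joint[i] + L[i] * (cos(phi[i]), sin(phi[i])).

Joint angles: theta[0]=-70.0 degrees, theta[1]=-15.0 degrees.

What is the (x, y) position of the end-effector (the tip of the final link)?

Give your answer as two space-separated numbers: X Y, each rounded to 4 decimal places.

joint[0] = (0.0000, 0.0000)  (base)
link 0: phi[0] = -70 = -70 deg
  cos(-70 deg) = 0.3420, sin(-70 deg) = -0.9397
  joint[1] = (0.0000, 0.0000) + 8 * (0.3420, -0.9397) = (0.0000 + 2.7362, 0.0000 + -7.5175) = (2.7362, -7.5175)
link 1: phi[1] = -70 + -15 = -85 deg
  cos(-85 deg) = 0.0872, sin(-85 deg) = -0.9962
  joint[2] = (2.7362, -7.5175) + 8 * (0.0872, -0.9962) = (2.7362 + 0.6972, -7.5175 + -7.9696) = (3.4334, -15.4871)
End effector: (3.4334, -15.4871)

Answer: 3.4334 -15.4871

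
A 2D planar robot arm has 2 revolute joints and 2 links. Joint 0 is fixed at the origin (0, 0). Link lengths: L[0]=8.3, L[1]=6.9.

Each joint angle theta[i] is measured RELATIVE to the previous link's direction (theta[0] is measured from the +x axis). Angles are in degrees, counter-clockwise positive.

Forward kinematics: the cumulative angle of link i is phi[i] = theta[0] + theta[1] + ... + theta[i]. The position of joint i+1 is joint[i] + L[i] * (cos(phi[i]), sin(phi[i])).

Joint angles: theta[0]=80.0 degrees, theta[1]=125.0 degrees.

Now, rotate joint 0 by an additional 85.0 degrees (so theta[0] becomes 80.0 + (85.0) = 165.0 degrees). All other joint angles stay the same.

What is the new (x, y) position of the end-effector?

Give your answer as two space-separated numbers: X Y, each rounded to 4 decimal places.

Answer: -5.6572 -4.3357

Derivation:
joint[0] = (0.0000, 0.0000)  (base)
link 0: phi[0] = 165 = 165 deg
  cos(165 deg) = -0.9659, sin(165 deg) = 0.2588
  joint[1] = (0.0000, 0.0000) + 8.3 * (-0.9659, 0.2588) = (0.0000 + -8.0172, 0.0000 + 2.1482) = (-8.0172, 2.1482)
link 1: phi[1] = 165 + 125 = 290 deg
  cos(290 deg) = 0.3420, sin(290 deg) = -0.9397
  joint[2] = (-8.0172, 2.1482) + 6.9 * (0.3420, -0.9397) = (-8.0172 + 2.3599, 2.1482 + -6.4839) = (-5.6572, -4.3357)
End effector: (-5.6572, -4.3357)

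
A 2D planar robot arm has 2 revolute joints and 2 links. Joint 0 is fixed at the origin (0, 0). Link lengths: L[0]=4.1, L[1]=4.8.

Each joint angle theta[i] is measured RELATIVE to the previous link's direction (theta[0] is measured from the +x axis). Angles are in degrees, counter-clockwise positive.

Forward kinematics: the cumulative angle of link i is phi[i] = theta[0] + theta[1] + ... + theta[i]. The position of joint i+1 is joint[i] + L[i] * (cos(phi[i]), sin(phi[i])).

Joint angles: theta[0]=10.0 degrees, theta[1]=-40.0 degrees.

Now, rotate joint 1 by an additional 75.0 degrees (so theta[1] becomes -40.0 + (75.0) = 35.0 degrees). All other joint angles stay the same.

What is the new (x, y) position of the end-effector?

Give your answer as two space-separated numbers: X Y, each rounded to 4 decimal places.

Answer: 7.4318 4.1061

Derivation:
joint[0] = (0.0000, 0.0000)  (base)
link 0: phi[0] = 10 = 10 deg
  cos(10 deg) = 0.9848, sin(10 deg) = 0.1736
  joint[1] = (0.0000, 0.0000) + 4.1 * (0.9848, 0.1736) = (0.0000 + 4.0377, 0.0000 + 0.7120) = (4.0377, 0.7120)
link 1: phi[1] = 10 + 35 = 45 deg
  cos(45 deg) = 0.7071, sin(45 deg) = 0.7071
  joint[2] = (4.0377, 0.7120) + 4.8 * (0.7071, 0.7071) = (4.0377 + 3.3941, 0.7120 + 3.3941) = (7.4318, 4.1061)
End effector: (7.4318, 4.1061)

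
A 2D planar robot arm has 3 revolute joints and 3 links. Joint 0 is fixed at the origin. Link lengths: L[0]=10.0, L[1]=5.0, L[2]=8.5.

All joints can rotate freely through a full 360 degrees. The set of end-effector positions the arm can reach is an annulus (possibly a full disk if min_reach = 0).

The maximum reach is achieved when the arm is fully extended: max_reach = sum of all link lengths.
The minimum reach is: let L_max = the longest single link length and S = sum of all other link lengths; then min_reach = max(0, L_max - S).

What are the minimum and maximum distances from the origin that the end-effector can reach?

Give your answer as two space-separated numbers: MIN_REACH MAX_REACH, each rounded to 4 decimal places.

Link lengths: [10.0, 5.0, 8.5]
max_reach = 10 + 5 + 8.5 = 23.5
L_max = max([10.0, 5.0, 8.5]) = 10
S (sum of others) = 23.5 - 10 = 13.5
min_reach = max(0, 10 - 13.5) = max(0, -3.5) = 0

Answer: 0.0000 23.5000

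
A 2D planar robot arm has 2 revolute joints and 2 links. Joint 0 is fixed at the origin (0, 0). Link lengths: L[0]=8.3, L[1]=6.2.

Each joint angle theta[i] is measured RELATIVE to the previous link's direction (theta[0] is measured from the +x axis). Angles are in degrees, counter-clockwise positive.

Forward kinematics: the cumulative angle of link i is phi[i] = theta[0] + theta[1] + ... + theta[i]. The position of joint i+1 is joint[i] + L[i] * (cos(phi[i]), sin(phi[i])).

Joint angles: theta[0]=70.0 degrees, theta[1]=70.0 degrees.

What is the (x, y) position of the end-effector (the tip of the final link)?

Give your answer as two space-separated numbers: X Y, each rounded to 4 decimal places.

Answer: -1.9107 11.7847

Derivation:
joint[0] = (0.0000, 0.0000)  (base)
link 0: phi[0] = 70 = 70 deg
  cos(70 deg) = 0.3420, sin(70 deg) = 0.9397
  joint[1] = (0.0000, 0.0000) + 8.3 * (0.3420, 0.9397) = (0.0000 + 2.8388, 0.0000 + 7.7994) = (2.8388, 7.7994)
link 1: phi[1] = 70 + 70 = 140 deg
  cos(140 deg) = -0.7660, sin(140 deg) = 0.6428
  joint[2] = (2.8388, 7.7994) + 6.2 * (-0.7660, 0.6428) = (2.8388 + -4.7495, 7.7994 + 3.9853) = (-1.9107, 11.7847)
End effector: (-1.9107, 11.7847)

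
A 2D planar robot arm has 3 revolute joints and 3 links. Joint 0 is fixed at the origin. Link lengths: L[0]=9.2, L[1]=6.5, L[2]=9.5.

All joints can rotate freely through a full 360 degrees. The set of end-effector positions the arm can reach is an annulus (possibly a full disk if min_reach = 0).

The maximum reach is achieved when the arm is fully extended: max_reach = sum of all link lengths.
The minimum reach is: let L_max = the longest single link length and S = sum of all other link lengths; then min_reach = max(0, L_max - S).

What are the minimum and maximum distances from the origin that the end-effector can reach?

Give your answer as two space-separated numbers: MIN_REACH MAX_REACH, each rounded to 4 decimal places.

Answer: 0.0000 25.2000

Derivation:
Link lengths: [9.2, 6.5, 9.5]
max_reach = 9.2 + 6.5 + 9.5 = 25.2
L_max = max([9.2, 6.5, 9.5]) = 9.5
S (sum of others) = 25.2 - 9.5 = 15.7
min_reach = max(0, 9.5 - 15.7) = max(0, -6.2) = 0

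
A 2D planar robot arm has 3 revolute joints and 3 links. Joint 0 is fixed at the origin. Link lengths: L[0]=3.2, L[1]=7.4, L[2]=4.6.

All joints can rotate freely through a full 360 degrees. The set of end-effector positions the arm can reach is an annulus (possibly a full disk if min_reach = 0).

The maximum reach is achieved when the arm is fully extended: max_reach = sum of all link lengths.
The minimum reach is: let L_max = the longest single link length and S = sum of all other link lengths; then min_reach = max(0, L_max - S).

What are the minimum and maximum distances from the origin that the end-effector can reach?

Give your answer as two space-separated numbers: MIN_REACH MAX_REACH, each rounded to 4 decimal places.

Link lengths: [3.2, 7.4, 4.6]
max_reach = 3.2 + 7.4 + 4.6 = 15.2
L_max = max([3.2, 7.4, 4.6]) = 7.4
S (sum of others) = 15.2 - 7.4 = 7.8
min_reach = max(0, 7.4 - 7.8) = max(0, -0.4) = 0

Answer: 0.0000 15.2000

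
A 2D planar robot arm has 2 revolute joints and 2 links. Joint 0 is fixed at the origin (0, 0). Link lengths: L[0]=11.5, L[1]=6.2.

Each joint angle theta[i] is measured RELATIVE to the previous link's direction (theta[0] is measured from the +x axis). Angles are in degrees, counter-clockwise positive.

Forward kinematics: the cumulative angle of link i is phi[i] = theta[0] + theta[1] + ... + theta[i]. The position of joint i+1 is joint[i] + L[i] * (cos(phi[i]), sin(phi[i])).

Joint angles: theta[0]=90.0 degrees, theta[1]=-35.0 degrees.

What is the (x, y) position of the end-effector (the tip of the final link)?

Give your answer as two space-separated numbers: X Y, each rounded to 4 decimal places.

Answer: 3.5562 16.5787

Derivation:
joint[0] = (0.0000, 0.0000)  (base)
link 0: phi[0] = 90 = 90 deg
  cos(90 deg) = 0.0000, sin(90 deg) = 1.0000
  joint[1] = (0.0000, 0.0000) + 11.5 * (0.0000, 1.0000) = (0.0000 + 0.0000, 0.0000 + 11.5000) = (0.0000, 11.5000)
link 1: phi[1] = 90 + -35 = 55 deg
  cos(55 deg) = 0.5736, sin(55 deg) = 0.8192
  joint[2] = (0.0000, 11.5000) + 6.2 * (0.5736, 0.8192) = (0.0000 + 3.5562, 11.5000 + 5.0787) = (3.5562, 16.5787)
End effector: (3.5562, 16.5787)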